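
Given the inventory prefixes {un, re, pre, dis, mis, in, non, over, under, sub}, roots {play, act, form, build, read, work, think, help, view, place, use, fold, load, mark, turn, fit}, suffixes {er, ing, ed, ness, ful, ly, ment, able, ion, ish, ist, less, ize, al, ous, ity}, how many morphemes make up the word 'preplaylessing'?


Segmenting 'preplaylessing' against the inventory:
  'pre' -> prefix (morpheme 1)
  'play' -> root (morpheme 2)
  'less' -> suffix (morpheme 3)
  'ing' -> suffix (morpheme 4)
Total morphemes: 4

4


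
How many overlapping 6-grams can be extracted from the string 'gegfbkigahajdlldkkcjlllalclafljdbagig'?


String 'gegfbkigahajdlldkkcjlllalclafljdbagig' has length L = 37.
Number of overlapping n-grams = L - n + 1
Substituting: 37 - 6 + 1 = 32

32


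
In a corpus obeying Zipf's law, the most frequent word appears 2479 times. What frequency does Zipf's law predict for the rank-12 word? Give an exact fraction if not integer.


Zipf's law: freq(rank) = f1 / rank
f1 = 2479, rank = 12
freq = 2479 / 12
GCD(2479, 12) = 1
Simplified: 2479/12

2479/12


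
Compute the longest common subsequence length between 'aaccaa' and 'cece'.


DP table for LCS of 'aaccaa' and 'cece':
       c  e  c  e
    0  0  0  0  0
  a 0  0  0  0  0
  a 0  0  0  0  0
  c 0  1  1  1  1
  c 0  1  1  2  2
  a 0  1  1  2  2
  a 0  1  1  2  2
LCS: 'cc'
LCS length = 2

2


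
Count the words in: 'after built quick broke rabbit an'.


Counting words by splitting on spaces:
  Word 1: 'after'
  Word 2: 'built'
  Word 3: 'quick'
  Word 4: 'broke'
  Word 5: 'rabbit'
  Word 6: 'an'
Total words: 6

6


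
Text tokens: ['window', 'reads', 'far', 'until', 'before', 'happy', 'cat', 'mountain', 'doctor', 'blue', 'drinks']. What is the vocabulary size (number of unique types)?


Listing all tokens and tracking unique types:
  Token 1: 'window' -> NEW (unique so far: 1)
  Token 2: 'reads' -> NEW (unique so far: 2)
  Token 3: 'far' -> NEW (unique so far: 3)
  Token 4: 'until' -> NEW (unique so far: 4)
  Token 5: 'before' -> NEW (unique so far: 5)
  Token 6: 'happy' -> NEW (unique so far: 6)
  Token 7: 'cat' -> NEW (unique so far: 7)
  Token 8: 'mountain' -> NEW (unique so far: 8)
  Token 9: 'doctor' -> NEW (unique so far: 9)
  Token 10: 'blue' -> NEW (unique so far: 10)
  Token 11: 'drinks' -> NEW (unique so far: 11)
Unique types: ('before', 'blue', 'cat', 'doctor', 'drinks', 'far', 'happy', 'mountain', 'reads', 'until', 'window')
Vocabulary size: 11

11


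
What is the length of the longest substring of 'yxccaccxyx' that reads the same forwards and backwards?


Scanning 'yxccaccxyx' for palindromic substrings.
Substring at positions 0-8: 'yxccaccxy'.
Check: reverse('yxccaccxy') = 'yxccaccxy' -> palindrome confirmed.
Neighbouring characters ('-' / 'x') break symmetry, so it cannot extend further.
No longer palindromic substring exists; longest length = 9

9


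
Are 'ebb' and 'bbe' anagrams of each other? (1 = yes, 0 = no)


Sort characters of 'ebb': 'bbe'
Sort characters of 'bbe': 'bbe'
Sorted forms match -> they ARE anagrams
Result: 1

1


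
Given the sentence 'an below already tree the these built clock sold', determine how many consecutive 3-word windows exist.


Word trigrams from [9] words:
  Trigram 1: (an below already)
  Trigram 2: (below already tree)
  Trigram 3: (already tree the)
  Trigram 4: (tree the these)
  Trigram 5: (the these built)
  Trigram 6: (these built clock)
  Trigram 7: (built clock sold)
Total word trigrams: 9 - 2 = 7

7


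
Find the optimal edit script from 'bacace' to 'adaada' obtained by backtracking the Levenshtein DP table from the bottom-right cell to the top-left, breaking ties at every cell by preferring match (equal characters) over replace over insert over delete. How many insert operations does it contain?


Edit distance = 5. Backtracking from cell (6, 6) with preference match > replace > insert > delete,
then listing the resulting alignment 'bacace' -> 'adaada' left to right:
  Step 1: replace b->a
  Step 2: replace a->d
  Step 3: replace c->a
  Step 4: keep 'a'
  Step 5: replace c->d
  Step 6: replace e->a
Total insertions: 0

0


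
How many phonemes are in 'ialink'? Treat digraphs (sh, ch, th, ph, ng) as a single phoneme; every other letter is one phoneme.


Parsing 'ialink' greedily, digraphs first:
  'i' -> vowel phoneme (phonemes so far: 1)
  'a' -> vowel phoneme (phonemes so far: 2)
  'l' -> consonant phoneme (phonemes so far: 3)
  'i' -> vowel phoneme (phonemes so far: 4)
  'n' -> consonant phoneme (phonemes so far: 5)
  'k' -> consonant phoneme (phonemes so far: 6)
Total phonemes: 6

6


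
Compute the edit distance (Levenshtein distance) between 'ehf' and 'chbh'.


Building DP table for s1='ehf' (len 3) and s2='chbh' (len 4):
       c  h  b  h
    0  1  2  3  4
  e 1  1  2  3  4
  h 2  2  1  2  3
  f 3  3  2  2  3
Edit distance = dp[3][4] = 3

3


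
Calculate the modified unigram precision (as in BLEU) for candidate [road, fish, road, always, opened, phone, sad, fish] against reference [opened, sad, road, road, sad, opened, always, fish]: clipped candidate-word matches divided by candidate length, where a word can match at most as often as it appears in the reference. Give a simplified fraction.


Reference word counts: {'always': 1, 'fish': 1, 'opened': 2, 'road': 2, 'sad': 2}
Checking each candidate word (with clipping):
  'road' -> in reference (ref count 2, used 1/2) -> match (matches: 1)
  'fish' -> in reference (ref count 1, used 1/1) -> match (matches: 2)
  'road' -> in reference (ref count 2, used 2/2) -> match (matches: 3)
  'always' -> in reference (ref count 1, used 1/1) -> match (matches: 4)
  'opened' -> in reference (ref count 2, used 1/2) -> match (matches: 5)
  'phone' -> not in reference -> no match (matches: 5)
  'sad' -> in reference (ref count 2, used 1/2) -> match (matches: 6)
  'fish' -> ref count 1 already used up (1/1) -> clipped, no match (matches: 6)
Clipped matches: 6, Candidate length: 8
Precision = 6/8 = 3/4

3/4


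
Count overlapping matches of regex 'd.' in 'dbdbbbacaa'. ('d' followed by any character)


Pattern: d. means 'd' followed by any character.
Scanning 'dbdbbbacaa' position-by-position:
  Pos 0: window 'db' -> MATCH
  Pos 1: window 'bd' -> no
  Pos 2: window 'db' -> MATCH
  Pos 3: window 'bb' -> no
  Pos 4: window 'bb' -> no
  Pos 5: window 'ba' -> no
  Pos 6: window 'ac' -> no
  Pos 7: window 'ca' -> no
  Pos 8: window 'aa' -> no
  Pos 9: window 'a' -> no
Total matches: 2

2


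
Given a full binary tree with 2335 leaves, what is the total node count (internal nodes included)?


Leaf nodes (terminals): 2335
Internal nodes = n - 1 = 2335 - 1 = 2334
Total = leaves + internal = 2335 + 2334 = 4669

4669


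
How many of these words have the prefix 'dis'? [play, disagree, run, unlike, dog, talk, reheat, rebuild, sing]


Checking each word for prefix 'dis':
  'play' -> no (count: 0)
  'disagree' -> YES, starts with 'dis' (count: 1)
  'run' -> no (count: 1)
  'unlike' -> no (count: 1)
  'dog' -> no (count: 1)
  'talk' -> no (count: 1)
  'reheat' -> no (count: 1)
  'rebuild' -> no (count: 1)
  'sing' -> no (count: 1)
Total with prefix 'dis': 1

1


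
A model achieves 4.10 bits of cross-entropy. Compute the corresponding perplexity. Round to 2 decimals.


Perplexity formula: PP = 2^H
H = 4.10
PP = 2^4.10
Decompose: 2^4.10 = 2^4 * 2^0.10
2^4 = 16, 2^0.10 ~ 1.0717735
PP ~ 16 * 1.0717735 = 17.1483760
Rounded to 2 decimals: 17.15

17.15


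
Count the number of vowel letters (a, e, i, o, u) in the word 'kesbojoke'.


Scanning each character of 'kesbojoke':
  Position 1: 'k' -> consonant (running count: 0)
  Position 2: 'e' -> vowel (running count: 1)
  Position 3: 's' -> consonant (running count: 1)
  Position 4: 'b' -> consonant (running count: 1)
  Position 5: 'o' -> vowel (running count: 2)
  Position 6: 'j' -> consonant (running count: 2)
  Position 7: 'o' -> vowel (running count: 3)
  Position 8: 'k' -> consonant (running count: 3)
  Position 9: 'e' -> vowel (running count: 4)
Total vowels: 4

4


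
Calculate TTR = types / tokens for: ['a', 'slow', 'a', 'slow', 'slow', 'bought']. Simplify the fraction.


Tokens: 6
Unique types: ('a', 'bought', 'slow') = 3
TTR = 3/6
Simplify: divide both by 3 -> 1/2
TTR = 1/2

1/2


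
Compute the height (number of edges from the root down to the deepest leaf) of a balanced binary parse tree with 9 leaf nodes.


In a balanced binary tree with n leaves the deepest leaf is ceil(log2(n)) edges below the root.
log2(9) = 3.1699
ceil(3.1699) = 4
height (edges) = 4

4


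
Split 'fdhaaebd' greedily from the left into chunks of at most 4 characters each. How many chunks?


'fdhaaebd' has 8 characters.
Chunking with max size 4:
  Chunk 1: 'fdha' (positions 0-3)
  Chunk 2: 'aebd' (positions 4-7)
Total chunks: ceil(8 / 4) = 2

2


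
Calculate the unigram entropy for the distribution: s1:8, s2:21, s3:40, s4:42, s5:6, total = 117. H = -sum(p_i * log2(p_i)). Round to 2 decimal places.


Computing entropy H = -sum(p_i * log2(p_i)):
  s1: p = 8/117 = 0.0684, -p*log2(p) = 0.2646
  s2: p = 21/117 = 0.1795, -p*log2(p) = 0.4448
  s3: p = 40/117 = 0.3419, -p*log2(p) = 0.5294
  s4: p = 42/117 = 0.3590, -p*log2(p) = 0.5306
  s5: p = 6/117 = 0.0513, -p*log2(p) = 0.2198
H = sum of terms = 1.9892
Rounded to 2 decimals: 1.99

1.99


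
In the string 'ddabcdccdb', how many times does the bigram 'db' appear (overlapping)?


Scanning 'ddabcdccdb' for bigram 'db':
  Position 0: 'dd' -> no
  Position 1: 'da' -> no
  Position 2: 'ab' -> no
  Position 3: 'bc' -> no
  Position 4: 'cd' -> no
  Position 5: 'dc' -> no
  Position 6: 'cc' -> no
  Position 7: 'cd' -> no
  Position 8: 'db' -> MATCH
Total matches: 1

1


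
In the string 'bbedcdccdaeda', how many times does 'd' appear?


Scanning 'bbedcdccdaeda' for 'd':
  Position 3: 'd' -> MATCH (count: 1)
  Position 5: 'd' -> MATCH (count: 2)
  Position 8: 'd' -> MATCH (count: 3)
  Position 11: 'd' -> MATCH (count: 4)
Total occurrences of 'd': 4

4


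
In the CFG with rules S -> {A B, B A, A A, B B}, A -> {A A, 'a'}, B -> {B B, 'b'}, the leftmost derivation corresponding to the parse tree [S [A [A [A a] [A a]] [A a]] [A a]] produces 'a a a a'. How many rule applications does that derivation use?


Every bracketed nonterminal node [X ...] in the tree is produced by exactly one rule application.
Reading the tree off as a leftmost derivation:
  Step 1: S  =>  A A   (applied S -> A A)
  Step 2: A A  =>  A A A   (applied A -> A A)
  Step 3: A A A  =>  A A A A   (applied A -> A A)
  Step 4: A A A A  =>  a A A A   (applied A -> a)
  Step 5: a A A A  =>  a a A A   (applied A -> a)
  Step 6: a a A A  =>  a a a A   (applied A -> a)
  Step 7: a a a A  =>  a a a a   (applied A -> a)
Final yield: a a a a
Total rewrite steps: 7

7


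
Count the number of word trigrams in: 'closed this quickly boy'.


Word trigrams from [4] words:
  Trigram 1: (closed this quickly)
  Trigram 2: (this quickly boy)
Total word trigrams: 4 - 2 = 2

2


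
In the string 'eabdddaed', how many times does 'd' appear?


Scanning 'eabdddaed' for 'd':
  Position 3: 'd' -> MATCH (count: 1)
  Position 4: 'd' -> MATCH (count: 2)
  Position 5: 'd' -> MATCH (count: 3)
  Position 8: 'd' -> MATCH (count: 4)
Total occurrences of 'd': 4

4


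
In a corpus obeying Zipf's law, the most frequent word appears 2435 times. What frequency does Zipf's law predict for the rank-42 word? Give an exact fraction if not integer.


Zipf's law: freq(rank) = f1 / rank
f1 = 2435, rank = 42
freq = 2435 / 42
GCD(2435, 42) = 1
Simplified: 2435/42

2435/42


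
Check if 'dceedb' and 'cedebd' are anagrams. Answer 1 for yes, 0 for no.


Sort characters of 'dceedb': 'bcddee'
Sort characters of 'cedebd': 'bcddee'
Sorted forms match -> they ARE anagrams
Result: 1

1


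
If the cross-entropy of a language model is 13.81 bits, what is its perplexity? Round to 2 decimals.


Perplexity formula: PP = 2^H
H = 13.81
PP = 2^13.81
Decompose: 2^13.81 = 2^13 * 2^0.81
2^13 = 8192, 2^0.81 ~ 1.7532114
PP ~ 8192 * 1.7532114 = 14362.3077888
Rounded to 2 decimals: 14362.31

14362.31


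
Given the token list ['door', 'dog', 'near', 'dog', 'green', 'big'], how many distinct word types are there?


Listing all tokens and tracking unique types:
  Token 1: 'door' -> NEW (unique so far: 1)
  Token 2: 'dog' -> NEW (unique so far: 2)
  Token 3: 'near' -> NEW (unique so far: 3)
  Token 4: 'dog' -> duplicate (unique so far: 3)
  Token 5: 'green' -> NEW (unique so far: 4)
  Token 6: 'big' -> NEW (unique so far: 5)
Unique types: ('big', 'dog', 'door', 'green', 'near')
Vocabulary size: 5

5


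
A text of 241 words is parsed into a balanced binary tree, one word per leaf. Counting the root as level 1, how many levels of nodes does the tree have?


In a balanced binary tree with n leaves the deepest leaf is ceil(log2(n)) edges below the root,
so counting node levels inclusive of root and leaves gives ceil(log2(n)) + 1 levels.
log2(241) = 7.9129
ceil(7.9129) = 8
levels = 8 + 1 = 9

9


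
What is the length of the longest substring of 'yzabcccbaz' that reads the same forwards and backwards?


Scanning 'yzabcccbaz' for palindromic substrings.
Substring at positions 1-9: 'zabcccbaz'.
Check: reverse('zabcccbaz') = 'zabcccbaz' -> palindrome confirmed.
Neighbouring characters ('y' / '-') break symmetry, so it cannot extend further.
No longer palindromic substring exists; longest length = 9

9


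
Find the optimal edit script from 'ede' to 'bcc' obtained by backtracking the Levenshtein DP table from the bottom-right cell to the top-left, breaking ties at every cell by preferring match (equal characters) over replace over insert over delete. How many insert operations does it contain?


Edit distance = 3. Backtracking from cell (3, 3) with preference match > replace > insert > delete,
then listing the resulting alignment 'ede' -> 'bcc' left to right:
  Step 1: replace e->b
  Step 2: replace d->c
  Step 3: replace e->c
Total insertions: 0

0


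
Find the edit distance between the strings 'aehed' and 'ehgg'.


Building DP table for s1='aehed' (len 5) and s2='ehgg' (len 4):
       e  h  g  g
    0  1  2  3  4
  a 1  1  2  3  4
  e 2  1  2  3  4
  h 3  2  1  2  3
  e 4  3  2  2  3
  d 5  4  3  3  3
Edit distance = dp[5][4] = 3

3


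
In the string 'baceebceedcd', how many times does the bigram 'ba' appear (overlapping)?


Scanning 'baceebceedcd' for bigram 'ba':
  Position 0: 'ba' -> MATCH
  Position 1: 'ac' -> no
  Position 2: 'ce' -> no
  Position 3: 'ee' -> no
  Position 4: 'eb' -> no
  Position 5: 'bc' -> no
  Position 6: 'ce' -> no
  Position 7: 'ee' -> no
  Position 8: 'ed' -> no
  Position 9: 'dc' -> no
  Position 10: 'cd' -> no
Total matches: 1

1


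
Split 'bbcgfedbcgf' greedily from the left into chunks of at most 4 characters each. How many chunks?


'bbcgfedbcgf' has 11 characters.
Chunking with max size 4:
  Chunk 1: 'bbcg' (positions 0-3)
  Chunk 2: 'fedb' (positions 4-7)
  Chunk 3: 'cgf' (positions 8-10)
Total chunks: ceil(11 / 4) = 3

3


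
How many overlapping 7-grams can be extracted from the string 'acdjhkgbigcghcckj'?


String 'acdjhkgbigcghcckj' has length L = 17.
Number of overlapping n-grams = L - n + 1
Substituting: 17 - 7 + 1 = 11

11


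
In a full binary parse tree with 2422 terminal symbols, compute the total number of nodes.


Leaf nodes (terminals): 2422
Internal nodes = n - 1 = 2422 - 1 = 2421
Total = leaves + internal = 2422 + 2421 = 4843

4843


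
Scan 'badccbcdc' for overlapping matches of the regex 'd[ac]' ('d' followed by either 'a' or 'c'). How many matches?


Pattern: d[ac] means 'd' followed by either 'a' or 'c'.
Scanning 'badccbcdc' position-by-position:
  Pos 0: window 'ba' -> no
  Pos 1: window 'ad' -> no
  Pos 2: window 'dc' -> MATCH
  Pos 3: window 'cc' -> no
  Pos 4: window 'cb' -> no
  Pos 5: window 'bc' -> no
  Pos 6: window 'cd' -> no
  Pos 7: window 'dc' -> MATCH
  Pos 8: window 'c' -> no
Total matches: 2

2


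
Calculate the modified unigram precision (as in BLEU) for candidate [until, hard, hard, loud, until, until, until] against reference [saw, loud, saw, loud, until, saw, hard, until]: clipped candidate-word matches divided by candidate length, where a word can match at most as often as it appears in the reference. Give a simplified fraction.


Reference word counts: {'hard': 1, 'loud': 2, 'saw': 3, 'until': 2}
Checking each candidate word (with clipping):
  'until' -> in reference (ref count 2, used 1/2) -> match (matches: 1)
  'hard' -> in reference (ref count 1, used 1/1) -> match (matches: 2)
  'hard' -> ref count 1 already used up (1/1) -> clipped, no match (matches: 2)
  'loud' -> in reference (ref count 2, used 1/2) -> match (matches: 3)
  'until' -> in reference (ref count 2, used 2/2) -> match (matches: 4)
  'until' -> ref count 2 already used up (2/2) -> clipped, no match (matches: 4)
  'until' -> ref count 2 already used up (2/2) -> clipped, no match (matches: 4)
Clipped matches: 4, Candidate length: 7
Precision = 4/7

4/7


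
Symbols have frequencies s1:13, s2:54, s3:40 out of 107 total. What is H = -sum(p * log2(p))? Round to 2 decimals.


Computing entropy H = -sum(p_i * log2(p_i)):
  s1: p = 13/107 = 0.1215, -p*log2(p) = 0.3695
  s2: p = 54/107 = 0.5047, -p*log2(p) = 0.4979
  s3: p = 40/107 = 0.3738, -p*log2(p) = 0.5307
H = sum of terms = 1.3981
Rounded to 2 decimals: 1.40

1.40


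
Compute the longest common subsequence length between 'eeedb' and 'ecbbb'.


DP table for LCS of 'eeedb' and 'ecbbb':
       e  c  b  b  b
    0  0  0  0  0  0
  e 0  1  1  1  1  1
  e 0  1  1  1  1  1
  e 0  1  1  1  1  1
  d 0  1  1  1  1  1
  b 0  1  1  2  2  2
LCS: 'eb'
LCS length = 2

2


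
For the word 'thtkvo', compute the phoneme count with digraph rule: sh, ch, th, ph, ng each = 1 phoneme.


Parsing 'thtkvo' greedily, digraphs first:
  'th' -> digraph (1 consonant phoneme) (phonemes so far: 1)
  't' -> consonant phoneme (phonemes so far: 2)
  'k' -> consonant phoneme (phonemes so far: 3)
  'v' -> consonant phoneme (phonemes so far: 4)
  'o' -> vowel phoneme (phonemes so far: 5)
Total phonemes: 5

5


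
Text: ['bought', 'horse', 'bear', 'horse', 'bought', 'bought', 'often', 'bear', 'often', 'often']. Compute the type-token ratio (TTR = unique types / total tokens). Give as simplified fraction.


Tokens: 10
Unique types: ('bear', 'bought', 'horse', 'often') = 4
TTR = 4/10
Simplify: divide both by 2 -> 2/5
TTR = 2/5

2/5


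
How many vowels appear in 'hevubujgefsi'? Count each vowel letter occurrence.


Scanning each character of 'hevubujgefsi':
  Position 1: 'h' -> consonant (running count: 0)
  Position 2: 'e' -> vowel (running count: 1)
  Position 3: 'v' -> consonant (running count: 1)
  Position 4: 'u' -> vowel (running count: 2)
  Position 5: 'b' -> consonant (running count: 2)
  Position 6: 'u' -> vowel (running count: 3)
  Position 7: 'j' -> consonant (running count: 3)
  Position 8: 'g' -> consonant (running count: 3)
  Position 9: 'e' -> vowel (running count: 4)
  Position 10: 'f' -> consonant (running count: 4)
  Position 11: 's' -> consonant (running count: 4)
  Position 12: 'i' -> vowel (running count: 5)
Total vowels: 5

5


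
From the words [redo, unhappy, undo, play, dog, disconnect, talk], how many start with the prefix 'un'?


Checking each word for prefix 'un':
  'redo' -> no (count: 0)
  'unhappy' -> YES, starts with 'un' (count: 1)
  'undo' -> YES, starts with 'un' (count: 2)
  'play' -> no (count: 2)
  'dog' -> no (count: 2)
  'disconnect' -> no (count: 2)
  'talk' -> no (count: 2)
Total with prefix 'un': 2

2


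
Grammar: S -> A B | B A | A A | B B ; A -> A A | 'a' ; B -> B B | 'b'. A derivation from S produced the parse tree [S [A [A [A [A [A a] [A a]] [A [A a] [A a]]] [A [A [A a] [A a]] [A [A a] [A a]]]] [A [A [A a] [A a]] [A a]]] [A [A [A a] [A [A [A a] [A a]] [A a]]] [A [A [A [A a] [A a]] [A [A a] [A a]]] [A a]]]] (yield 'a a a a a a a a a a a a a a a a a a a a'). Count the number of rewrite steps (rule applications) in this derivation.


Every bracketed nonterminal node [X ...] in the tree is produced by exactly one rule application.
Reading the tree off as a leftmost derivation:
  Step 1: S  =>  A A   (applied S -> A A)
  Step 2: A A  =>  A A A   (applied A -> A A)
  Step 3: A A A  =>  A A A A   (applied A -> A A)
  Step 4: A A A A  =>  A A A A A   (applied A -> A A)
  Step 5: A A A A A  =>  A A A A A A   (applied A -> A A)
  Step 6: A A A A A A  =>  a A A A A A   (applied A -> a)
  Step 7: a A A A A A  =>  a a A A A A   (applied A -> a)
  Step 8: a a A A A A  =>  a a A A A A A   (applied A -> A A)
  Step 9: a a A A A A A  =>  a a a A A A A   (applied A -> a)
  Step 10: a a a A A A A  =>  a a a a A A A   (applied A -> a)
  Step 11: a a a a A A A  =>  a a a a A A A A   (applied A -> A A)
  Step 12: a a a a A A A A  =>  a a a a A A A A A   (applied A -> A A)
  Step 13: a a a a A A A A A  =>  a a a a a A A A A   (applied A -> a)
  Step 14: a a a a a A A A A  =>  a a a a a a A A A   (applied A -> a)
  Step 15: a a a a a a A A A  =>  a a a a a a A A A A   (applied A -> A A)
  Step 16: a a a a a a A A A A  =>  a a a a a a a A A A   (applied A -> a)
  Step 17: a a a a a a a A A A  =>  a a a a a a a a A A   (applied A -> a)
  Step 18: a a a a a a a a A A  =>  a a a a a a a a A A A   (applied A -> A A)
  Step 19: a a a a a a a a A A A  =>  a a a a a a a a A A A A   (applied A -> A A)
  Step 20: a a a a a a a a A A A A  =>  a a a a a a a a a A A A   (applied A -> a)
  Step 21: a a a a a a a a a A A A  =>  a a a a a a a a a a A A   (applied A -> a)
  Step 22: a a a a a a a a a a A A  =>  a a a a a a a a a a a A   (applied A -> a)
  Step 23: a a a a a a a a a a a A  =>  a a a a a a a a a a a A A   (applied A -> A A)
  Step 24: a a a a a a a a a a a A A  =>  a a a a a a a a a a a A A A   (applied A -> A A)
  Step 25: a a a a a a a a a a a A A A  =>  a a a a a a a a a a a a A A   (applied A -> a)
  Step 26: a a a a a a a a a a a a A A  =>  a a a a a a a a a a a a A A A   (applied A -> A A)
  Step 27: a a a a a a a a a a a a A A A  =>  a a a a a a a a a a a a A A A A   (applied A -> A A)
  Step 28: a a a a a a a a a a a a A A A A  =>  a a a a a a a a a a a a a A A A   (applied A -> a)
  Step 29: a a a a a a a a a a a a a A A A  =>  a a a a a a a a a a a a a a A A   (applied A -> a)
  Step 30: a a a a a a a a a a a a a a A A  =>  a a a a a a a a a a a a a a a A   (applied A -> a)
  Step 31: a a a a a a a a a a a a a a a A  =>  a a a a a a a a a a a a a a a A A   (applied A -> A A)
  Step 32: a a a a a a a a a a a a a a a A A  =>  a a a a a a a a a a a a a a a A A A   (applied A -> A A)
  Step 33: a a a a a a a a a a a a a a a A A A  =>  a a a a a a a a a a a a a a a A A A A   (applied A -> A A)
  Step 34: a a a a a a a a a a a a a a a A A A A  =>  a a a a a a a a a a a a a a a a A A A   (applied A -> a)
  Step 35: a a a a a a a a a a a a a a a a A A A  =>  a a a a a a a a a a a a a a a a a A A   (applied A -> a)
  Step 36: a a a a a a a a a a a a a a a a a A A  =>  a a a a a a a a a a a a a a a a a A A A   (applied A -> A A)
  Step 37: a a a a a a a a a a a a a a a a a A A A  =>  a a a a a a a a a a a a a a a a a a A A   (applied A -> a)
  Step 38: a a a a a a a a a a a a a a a a a a A A  =>  a a a a a a a a a a a a a a a a a a a A   (applied A -> a)
  Step 39: a a a a a a a a a a a a a a a a a a a A  =>  a a a a a a a a a a a a a a a a a a a a   (applied A -> a)
Final yield: a a a a a a a a a a a a a a a a a a a a
Total rewrite steps: 39

39


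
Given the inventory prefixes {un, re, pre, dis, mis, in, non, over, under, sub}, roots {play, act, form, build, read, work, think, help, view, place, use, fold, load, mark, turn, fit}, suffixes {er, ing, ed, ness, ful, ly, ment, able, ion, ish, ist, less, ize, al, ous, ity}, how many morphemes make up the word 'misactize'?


Segmenting 'misactize' against the inventory:
  'mis' -> prefix (morpheme 1)
  'act' -> root (morpheme 2)
  'ize' -> suffix (morpheme 3)
Total morphemes: 3

3


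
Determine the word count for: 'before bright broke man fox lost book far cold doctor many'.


Counting words by splitting on spaces:
  Word 1: 'before'
  Word 2: 'bright'
  Word 3: 'broke'
  Word 4: 'man'
  Word 5: 'fox'
  Word 6: 'lost'
  Word 7: 'book'
  Word 8: 'far'
  Word 9: 'cold'
  Word 10: 'doctor'
  Word 11: 'many'
Total words: 11

11


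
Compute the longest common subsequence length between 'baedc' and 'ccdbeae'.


DP table for LCS of 'baedc' and 'ccdbeae':
       c  c  d  b  e  a  e
    0  0  0  0  0  0  0  0
  b 0  0  0  0  1  1  1  1
  a 0  0  0  0  1  1  2  2
  e 0  0  0  0  1  2  2  3
  d 0  0  0  1  1  2  2  3
  c 0  1  1  1  1  2  2  3
LCS: 'bae'
LCS length = 3

3


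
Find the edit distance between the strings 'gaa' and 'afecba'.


Building DP table for s1='gaa' (len 3) and s2='afecba' (len 6):
       a  f  e  c  b  a
    0  1  2  3  4  5  6
  g 1  1  2  3  4  5  6
  a 2  1  2  3  4  5  5
  a 3  2  2  3  4  5  5
Edit distance = dp[3][6] = 5

5


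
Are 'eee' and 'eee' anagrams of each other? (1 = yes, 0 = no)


Sort characters of 'eee': 'eee'
Sort characters of 'eee': 'eee'
Sorted forms match -> they ARE anagrams
Result: 1

1


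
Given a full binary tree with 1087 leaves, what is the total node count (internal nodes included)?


Leaf nodes (terminals): 1087
Internal nodes = n - 1 = 1087 - 1 = 1086
Total = leaves + internal = 1087 + 1086 = 2173

2173


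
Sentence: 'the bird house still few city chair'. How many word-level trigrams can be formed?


Word trigrams from [7] words:
  Trigram 1: (the bird house)
  Trigram 2: (bird house still)
  Trigram 3: (house still few)
  Trigram 4: (still few city)
  Trigram 5: (few city chair)
Total word trigrams: 7 - 2 = 5

5


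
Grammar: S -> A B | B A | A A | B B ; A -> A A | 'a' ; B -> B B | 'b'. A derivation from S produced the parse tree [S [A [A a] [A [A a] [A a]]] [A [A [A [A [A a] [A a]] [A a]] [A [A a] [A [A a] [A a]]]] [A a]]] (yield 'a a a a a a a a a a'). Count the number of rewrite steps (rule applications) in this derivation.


Every bracketed nonterminal node [X ...] in the tree is produced by exactly one rule application.
Reading the tree off as a leftmost derivation:
  Step 1: S  =>  A A   (applied S -> A A)
  Step 2: A A  =>  A A A   (applied A -> A A)
  Step 3: A A A  =>  a A A   (applied A -> a)
  Step 4: a A A  =>  a A A A   (applied A -> A A)
  Step 5: a A A A  =>  a a A A   (applied A -> a)
  Step 6: a a A A  =>  a a a A   (applied A -> a)
  Step 7: a a a A  =>  a a a A A   (applied A -> A A)
  Step 8: a a a A A  =>  a a a A A A   (applied A -> A A)
  Step 9: a a a A A A  =>  a a a A A A A   (applied A -> A A)
  Step 10: a a a A A A A  =>  a a a A A A A A   (applied A -> A A)
  Step 11: a a a A A A A A  =>  a a a a A A A A   (applied A -> a)
  Step 12: a a a a A A A A  =>  a a a a a A A A   (applied A -> a)
  Step 13: a a a a a A A A  =>  a a a a a a A A   (applied A -> a)
  Step 14: a a a a a a A A  =>  a a a a a a A A A   (applied A -> A A)
  Step 15: a a a a a a A A A  =>  a a a a a a a A A   (applied A -> a)
  Step 16: a a a a a a a A A  =>  a a a a a a a A A A   (applied A -> A A)
  Step 17: a a a a a a a A A A  =>  a a a a a a a a A A   (applied A -> a)
  Step 18: a a a a a a a a A A  =>  a a a a a a a a a A   (applied A -> a)
  Step 19: a a a a a a a a a A  =>  a a a a a a a a a a   (applied A -> a)
Final yield: a a a a a a a a a a
Total rewrite steps: 19

19


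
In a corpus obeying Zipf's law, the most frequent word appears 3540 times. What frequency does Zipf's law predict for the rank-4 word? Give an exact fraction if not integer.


Zipf's law: freq(rank) = f1 / rank
f1 = 3540, rank = 4
freq = 3540 / 4
= 885

885


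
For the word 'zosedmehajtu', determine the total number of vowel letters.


Scanning each character of 'zosedmehajtu':
  Position 1: 'z' -> consonant (running count: 0)
  Position 2: 'o' -> vowel (running count: 1)
  Position 3: 's' -> consonant (running count: 1)
  Position 4: 'e' -> vowel (running count: 2)
  Position 5: 'd' -> consonant (running count: 2)
  Position 6: 'm' -> consonant (running count: 2)
  Position 7: 'e' -> vowel (running count: 3)
  Position 8: 'h' -> consonant (running count: 3)
  Position 9: 'a' -> vowel (running count: 4)
  Position 10: 'j' -> consonant (running count: 4)
  Position 11: 't' -> consonant (running count: 4)
  Position 12: 'u' -> vowel (running count: 5)
Total vowels: 5

5


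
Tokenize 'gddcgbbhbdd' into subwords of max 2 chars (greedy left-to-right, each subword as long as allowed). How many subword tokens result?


'gddcgbbhbdd' has 11 characters.
Chunking with max size 2:
  Chunk 1: 'gd' (positions 0-1)
  Chunk 2: 'dc' (positions 2-3)
  Chunk 3: 'gb' (positions 4-5)
  Chunk 4: 'bh' (positions 6-7)
  Chunk 5: 'bd' (positions 8-9)
  Chunk 6: 'd' (positions 10-10)
Total chunks: ceil(11 / 2) = 6

6


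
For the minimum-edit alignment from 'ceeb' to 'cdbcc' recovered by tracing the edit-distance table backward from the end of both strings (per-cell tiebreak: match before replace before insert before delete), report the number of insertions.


Edit distance = 4. Backtracking from cell (4, 5) with preference match > replace > insert > delete,
then listing the resulting alignment 'ceeb' -> 'cdbcc' left to right:
  Step 1: keep 'c'
  Step 2: insert 'd' [insertion #1]
  Step 3: replace e->b
  Step 4: replace e->c
  Step 5: replace b->c
Total insertions: 1

1


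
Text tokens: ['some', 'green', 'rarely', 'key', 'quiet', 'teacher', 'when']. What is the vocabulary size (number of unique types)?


Listing all tokens and tracking unique types:
  Token 1: 'some' -> NEW (unique so far: 1)
  Token 2: 'green' -> NEW (unique so far: 2)
  Token 3: 'rarely' -> NEW (unique so far: 3)
  Token 4: 'key' -> NEW (unique so far: 4)
  Token 5: 'quiet' -> NEW (unique so far: 5)
  Token 6: 'teacher' -> NEW (unique so far: 6)
  Token 7: 'when' -> NEW (unique so far: 7)
Unique types: ('green', 'key', 'quiet', 'rarely', 'some', 'teacher', 'when')
Vocabulary size: 7

7


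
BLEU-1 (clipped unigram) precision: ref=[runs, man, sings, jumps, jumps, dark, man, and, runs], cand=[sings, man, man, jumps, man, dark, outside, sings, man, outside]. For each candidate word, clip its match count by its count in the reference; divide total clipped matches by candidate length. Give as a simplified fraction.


Reference word counts: {'and': 1, 'dark': 1, 'jumps': 2, 'man': 2, 'runs': 2, 'sings': 1}
Checking each candidate word (with clipping):
  'sings' -> in reference (ref count 1, used 1/1) -> match (matches: 1)
  'man' -> in reference (ref count 2, used 1/2) -> match (matches: 2)
  'man' -> in reference (ref count 2, used 2/2) -> match (matches: 3)
  'jumps' -> in reference (ref count 2, used 1/2) -> match (matches: 4)
  'man' -> ref count 2 already used up (2/2) -> clipped, no match (matches: 4)
  'dark' -> in reference (ref count 1, used 1/1) -> match (matches: 5)
  'outside' -> not in reference -> no match (matches: 5)
  'sings' -> ref count 1 already used up (1/1) -> clipped, no match (matches: 5)
  'man' -> ref count 2 already used up (2/2) -> clipped, no match (matches: 5)
  'outside' -> not in reference -> no match (matches: 5)
Clipped matches: 5, Candidate length: 10
Precision = 5/10 = 1/2

1/2


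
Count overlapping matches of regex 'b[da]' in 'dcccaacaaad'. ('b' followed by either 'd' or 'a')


Pattern: b[da] means 'b' followed by either 'd' or 'a'.
Scanning 'dcccaacaaad' position-by-position:
  Pos 0: window 'dc' -> no
  Pos 1: window 'cc' -> no
  Pos 2: window 'cc' -> no
  Pos 3: window 'ca' -> no
  Pos 4: window 'aa' -> no
  Pos 5: window 'ac' -> no
  Pos 6: window 'ca' -> no
  Pos 7: window 'aa' -> no
  Pos 8: window 'aa' -> no
  Pos 9: window 'ad' -> no
  Pos 10: window 'd' -> no
Total matches: 0

0


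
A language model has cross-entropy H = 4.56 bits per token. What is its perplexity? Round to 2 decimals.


Perplexity formula: PP = 2^H
H = 4.56
PP = 2^4.56
Decompose: 2^4.56 = 2^4 * 2^0.56
2^4 = 16, 2^0.56 ~ 1.4742692
PP ~ 16 * 1.4742692 = 23.5883072
Rounded to 2 decimals: 23.59

23.59


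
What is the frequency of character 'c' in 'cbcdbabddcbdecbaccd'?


Scanning 'cbcdbabddcbdecbaccd' for 'c':
  Position 0: 'c' -> MATCH (count: 1)
  Position 2: 'c' -> MATCH (count: 2)
  Position 9: 'c' -> MATCH (count: 3)
  Position 13: 'c' -> MATCH (count: 4)
  Position 16: 'c' -> MATCH (count: 5)
  Position 17: 'c' -> MATCH (count: 6)
Total occurrences of 'c': 6

6


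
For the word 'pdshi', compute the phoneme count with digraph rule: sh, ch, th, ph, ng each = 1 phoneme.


Parsing 'pdshi' greedily, digraphs first:
  'p' -> consonant phoneme (phonemes so far: 1)
  'd' -> consonant phoneme (phonemes so far: 2)
  'sh' -> digraph (1 consonant phoneme) (phonemes so far: 3)
  'i' -> vowel phoneme (phonemes so far: 4)
Total phonemes: 4

4


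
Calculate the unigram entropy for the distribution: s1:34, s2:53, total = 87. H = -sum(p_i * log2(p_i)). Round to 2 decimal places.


Computing entropy H = -sum(p_i * log2(p_i)):
  s1: p = 34/87 = 0.3908, -p*log2(p) = 0.5297
  s2: p = 53/87 = 0.6092, -p*log2(p) = 0.4356
H = sum of terms = 0.9653
Rounded to 2 decimals: 0.97

0.97


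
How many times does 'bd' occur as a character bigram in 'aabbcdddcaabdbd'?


Scanning 'aabbcdddcaabdbd' for bigram 'bd':
  Position 0: 'aa' -> no
  Position 1: 'ab' -> no
  Position 2: 'bb' -> no
  Position 3: 'bc' -> no
  Position 4: 'cd' -> no
  Position 5: 'dd' -> no
  Position 6: 'dd' -> no
  Position 7: 'dc' -> no
  Position 8: 'ca' -> no
  Position 9: 'aa' -> no
  Position 10: 'ab' -> no
  Position 11: 'bd' -> MATCH
  Position 12: 'db' -> no
  Position 13: 'bd' -> MATCH
Total matches: 2

2


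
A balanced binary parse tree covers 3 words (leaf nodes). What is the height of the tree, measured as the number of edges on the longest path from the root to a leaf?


In a balanced binary tree with n leaves the deepest leaf is ceil(log2(n)) edges below the root.
log2(3) = 1.5850
ceil(1.5850) = 2
height (edges) = 2

2


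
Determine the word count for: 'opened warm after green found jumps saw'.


Counting words by splitting on spaces:
  Word 1: 'opened'
  Word 2: 'warm'
  Word 3: 'after'
  Word 4: 'green'
  Word 5: 'found'
  Word 6: 'jumps'
  Word 7: 'saw'
Total words: 7

7


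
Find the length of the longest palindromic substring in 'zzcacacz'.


Scanning 'zzcacacz' for palindromic substrings.
Substring at positions 1-7: 'zcacacz'.
Check: reverse('zcacacz') = 'zcacacz' -> palindrome confirmed.
Neighbouring characters ('z' / '-') break symmetry, so it cannot extend further.
No longer palindromic substring exists; longest length = 7

7


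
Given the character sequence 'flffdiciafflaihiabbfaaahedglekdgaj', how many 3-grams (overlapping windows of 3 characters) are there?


String 'flffdiciafflaihiabbfaaahedglekdgaj' has length L = 34.
Number of overlapping n-grams = L - n + 1
Substituting: 34 - 3 + 1 = 32

32


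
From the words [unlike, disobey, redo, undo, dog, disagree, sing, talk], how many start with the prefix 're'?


Checking each word for prefix 're':
  'unlike' -> no (count: 0)
  'disobey' -> no (count: 0)
  'redo' -> YES, starts with 're' (count: 1)
  'undo' -> no (count: 1)
  'dog' -> no (count: 1)
  'disagree' -> no (count: 1)
  'sing' -> no (count: 1)
  'talk' -> no (count: 1)
Total with prefix 're': 1

1


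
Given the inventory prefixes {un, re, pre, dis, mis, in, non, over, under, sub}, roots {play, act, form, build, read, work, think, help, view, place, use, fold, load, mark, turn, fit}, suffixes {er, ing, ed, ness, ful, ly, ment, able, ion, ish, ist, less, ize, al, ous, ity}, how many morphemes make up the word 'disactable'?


Segmenting 'disactable' against the inventory:
  'dis' -> prefix (morpheme 1)
  'act' -> root (morpheme 2)
  'able' -> suffix (morpheme 3)
Total morphemes: 3

3


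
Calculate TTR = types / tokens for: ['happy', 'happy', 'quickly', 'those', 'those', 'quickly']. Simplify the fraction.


Tokens: 6
Unique types: ('happy', 'quickly', 'those') = 3
TTR = 3/6
Simplify: divide both by 3 -> 1/2
TTR = 1/2

1/2


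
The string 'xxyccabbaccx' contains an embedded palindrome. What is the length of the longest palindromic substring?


Scanning 'xxyccabbaccx' for palindromic substrings.
Substring at positions 3-10: 'ccabbacc'.
Check: reverse('ccabbacc') = 'ccabbacc' -> palindrome confirmed.
Neighbouring characters ('y' / 'x') break symmetry, so it cannot extend further.
No longer palindromic substring exists; longest length = 8

8


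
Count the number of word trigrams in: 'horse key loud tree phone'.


Word trigrams from [5] words:
  Trigram 1: (horse key loud)
  Trigram 2: (key loud tree)
  Trigram 3: (loud tree phone)
Total word trigrams: 5 - 2 = 3

3


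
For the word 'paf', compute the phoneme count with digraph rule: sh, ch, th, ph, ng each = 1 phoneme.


Parsing 'paf' greedily, digraphs first:
  'p' -> consonant phoneme (phonemes so far: 1)
  'a' -> vowel phoneme (phonemes so far: 2)
  'f' -> consonant phoneme (phonemes so far: 3)
Total phonemes: 3

3


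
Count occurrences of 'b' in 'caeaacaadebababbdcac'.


Scanning 'caeaacaadebababbdcac' for 'b':
  Position 10: 'b' -> MATCH (count: 1)
  Position 12: 'b' -> MATCH (count: 2)
  Position 14: 'b' -> MATCH (count: 3)
  Position 15: 'b' -> MATCH (count: 4)
Total occurrences of 'b': 4

4


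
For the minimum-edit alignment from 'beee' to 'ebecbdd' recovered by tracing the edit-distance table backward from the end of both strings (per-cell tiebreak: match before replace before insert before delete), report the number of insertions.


Edit distance = 5. Backtracking from cell (4, 7) with preference match > replace > insert > delete,
then listing the resulting alignment 'beee' -> 'ebecbdd' left to right:
  Step 1: insert 'e' [insertion #1]
  Step 2: keep 'b'
  Step 3: keep 'e'
  Step 4: insert 'c' [insertion #2]
  Step 5: insert 'b' [insertion #3]
  Step 6: replace e->d
  Step 7: replace e->d
Total insertions: 3

3


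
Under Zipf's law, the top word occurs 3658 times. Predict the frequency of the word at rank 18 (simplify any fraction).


Zipf's law: freq(rank) = f1 / rank
f1 = 3658, rank = 18
freq = 3658 / 18
GCD(3658, 18) = 2
Simplified: 1829/9

1829/9


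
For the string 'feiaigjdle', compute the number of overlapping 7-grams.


String 'feiaigjdle' has length L = 10.
Number of overlapping n-grams = L - n + 1
Substituting: 10 - 7 + 1 = 4

4


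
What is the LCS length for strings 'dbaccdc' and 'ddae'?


DP table for LCS of 'dbaccdc' and 'ddae':
       d  d  a  e
    0  0  0  0  0
  d 0  1  1  1  1
  b 0  1  1  1  1
  a 0  1  1  2  2
  c 0  1  1  2  2
  c 0  1  1  2  2
  d 0  1  2  2  2
  c 0  1  2  2  2
LCS: 'da'
LCS length = 2

2


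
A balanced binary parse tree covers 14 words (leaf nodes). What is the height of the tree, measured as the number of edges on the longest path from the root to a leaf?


In a balanced binary tree with n leaves the deepest leaf is ceil(log2(n)) edges below the root.
log2(14) = 3.8074
ceil(3.8074) = 4
height (edges) = 4

4


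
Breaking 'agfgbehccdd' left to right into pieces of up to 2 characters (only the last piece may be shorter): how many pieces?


'agfgbehccdd' has 11 characters.
Chunking with max size 2:
  Chunk 1: 'ag' (positions 0-1)
  Chunk 2: 'fg' (positions 2-3)
  Chunk 3: 'be' (positions 4-5)
  Chunk 4: 'hc' (positions 6-7)
  Chunk 5: 'cd' (positions 8-9)
  Chunk 6: 'd' (positions 10-10)
Total chunks: ceil(11 / 2) = 6

6


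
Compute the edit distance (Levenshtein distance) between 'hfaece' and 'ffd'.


Building DP table for s1='hfaece' (len 6) and s2='ffd' (len 3):
       f  f  d
    0  1  2  3
  h 1  1  2  3
  f 2  1  1  2
  a 3  2  2  2
  e 4  3  3  3
  c 5  4  4  4
  e 6  5  5  5
Edit distance = dp[6][3] = 5

5


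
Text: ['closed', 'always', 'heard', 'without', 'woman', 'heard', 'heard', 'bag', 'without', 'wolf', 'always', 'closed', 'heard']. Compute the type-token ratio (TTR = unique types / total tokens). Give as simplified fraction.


Tokens: 13
Unique types: ('always', 'bag', 'closed', 'heard', 'without', 'wolf', 'woman') = 7
TTR = 7/13
Already in lowest terms.

7/13
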